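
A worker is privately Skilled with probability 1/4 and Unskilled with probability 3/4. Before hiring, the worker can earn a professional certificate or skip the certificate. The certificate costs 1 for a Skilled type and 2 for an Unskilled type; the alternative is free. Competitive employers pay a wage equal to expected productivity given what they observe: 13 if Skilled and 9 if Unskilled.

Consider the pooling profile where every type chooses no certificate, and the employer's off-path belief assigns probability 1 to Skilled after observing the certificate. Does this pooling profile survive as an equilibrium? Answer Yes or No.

On path, the employer holds the prior and pays 1/4·13 + 3/4·9 = 10. Off path (the certificate), believing Skilled, it pays 13.
Skilled: no certificate nets 10; the certificate nets 13 − 1 = 12. Skilled would deviate.
Unskilled: no certificate nets 10; the certificate nets 13 − 2 = 11. Unskilled would deviate.
A type deviates, so pooling fails.

No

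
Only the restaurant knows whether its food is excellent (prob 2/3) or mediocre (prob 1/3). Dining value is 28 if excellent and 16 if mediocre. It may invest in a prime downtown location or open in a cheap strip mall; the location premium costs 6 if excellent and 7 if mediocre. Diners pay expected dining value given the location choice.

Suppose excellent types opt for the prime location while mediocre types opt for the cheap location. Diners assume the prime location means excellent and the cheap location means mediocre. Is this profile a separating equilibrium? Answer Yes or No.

No

Under these beliefs, the prime location earns price premium 28 and the cheap location earns price premium 16.
excellent: the prime location nets 28 − 6 = 22; the cheap location nets 16. excellent prefers the prime location.
mediocre: the prime location nets 28 − 7 = 21; the cheap location nets 16. mediocre would deviate to the prime location.
mediocre has a profitable deviation, so the profile is not an equilibrium.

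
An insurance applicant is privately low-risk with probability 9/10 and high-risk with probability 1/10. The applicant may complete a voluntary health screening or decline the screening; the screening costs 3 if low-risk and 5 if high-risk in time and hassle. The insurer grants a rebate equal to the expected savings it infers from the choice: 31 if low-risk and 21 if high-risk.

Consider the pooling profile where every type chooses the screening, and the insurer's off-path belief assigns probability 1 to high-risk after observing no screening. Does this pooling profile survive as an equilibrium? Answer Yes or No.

Yes

On path, the insurer holds the prior and pays 9/10·31 + 1/10·21 = 30. Off path (no screening), believing high-risk, it pays 21.
low-risk: the screening nets 30 − 3 = 27; no screening nets 21. low-risk stays.
high-risk: the screening nets 30 − 5 = 25; no screening nets 21. high-risk stays.
No type deviates, so pooling is sustained.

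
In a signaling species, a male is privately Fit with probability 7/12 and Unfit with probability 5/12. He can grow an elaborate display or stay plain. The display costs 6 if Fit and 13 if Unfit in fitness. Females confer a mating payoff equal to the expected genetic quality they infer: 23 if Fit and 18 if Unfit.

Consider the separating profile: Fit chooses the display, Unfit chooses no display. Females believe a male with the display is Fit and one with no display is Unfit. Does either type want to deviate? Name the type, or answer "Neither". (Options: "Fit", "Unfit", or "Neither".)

Fit

The display pays 23; no display pays 18.
Fit: assigned the display, nets 23 − 6 = 17; deviating to no display nets 18.
Unfit: assigned no display, nets 18; deviating to the display nets 23 − 13 = 10.
The Fit type gains 1 by deviating.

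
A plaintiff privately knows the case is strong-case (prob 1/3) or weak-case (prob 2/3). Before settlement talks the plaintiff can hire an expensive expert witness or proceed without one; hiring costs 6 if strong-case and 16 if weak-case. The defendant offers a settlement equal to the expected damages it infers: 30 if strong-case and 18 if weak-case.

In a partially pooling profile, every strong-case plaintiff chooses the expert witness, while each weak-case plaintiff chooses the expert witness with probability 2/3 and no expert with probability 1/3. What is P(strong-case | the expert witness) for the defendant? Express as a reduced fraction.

3/7

P(the expert witness) = (1/3)·1 + (2/3)·(2/3) = 7/9.
By Bayes' rule, P(strong-case | the expert witness) = (1/3) / (7/9) = 3/7.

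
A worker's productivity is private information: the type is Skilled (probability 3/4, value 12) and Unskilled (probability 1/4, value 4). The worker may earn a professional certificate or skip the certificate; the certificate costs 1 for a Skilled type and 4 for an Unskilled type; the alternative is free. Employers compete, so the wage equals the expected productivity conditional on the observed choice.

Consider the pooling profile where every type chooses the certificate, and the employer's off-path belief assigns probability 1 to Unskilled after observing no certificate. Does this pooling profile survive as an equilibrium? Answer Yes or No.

Yes

On path, the employer holds the prior and pays 3/4·12 + 1/4·4 = 10. Off path (no certificate), believing Unskilled, it pays 4.
Skilled: the certificate nets 10 − 1 = 9; no certificate nets 4. Skilled stays.
Unskilled: the certificate nets 10 − 4 = 6; no certificate nets 4. Unskilled stays.
No type deviates, so pooling is sustained.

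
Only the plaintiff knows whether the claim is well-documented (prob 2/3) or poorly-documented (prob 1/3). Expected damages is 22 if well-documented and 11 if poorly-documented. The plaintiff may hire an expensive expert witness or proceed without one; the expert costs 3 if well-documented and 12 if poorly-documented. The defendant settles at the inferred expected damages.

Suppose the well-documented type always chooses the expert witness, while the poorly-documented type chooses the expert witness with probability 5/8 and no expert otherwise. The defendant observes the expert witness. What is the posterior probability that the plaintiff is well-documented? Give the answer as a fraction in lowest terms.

P(the expert witness) = (2/3)·1 + (1/3)·(5/8) = 7/8.
By Bayes' rule, P(well-documented | the expert witness) = (2/3) / (7/8) = 16/21.

16/21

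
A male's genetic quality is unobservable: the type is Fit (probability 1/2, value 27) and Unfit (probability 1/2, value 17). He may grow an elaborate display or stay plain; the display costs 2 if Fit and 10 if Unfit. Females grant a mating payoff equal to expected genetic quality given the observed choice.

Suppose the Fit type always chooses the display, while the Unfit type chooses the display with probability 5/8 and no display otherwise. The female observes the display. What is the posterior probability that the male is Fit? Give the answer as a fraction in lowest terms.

P(the display) = (1/2)·1 + (1/2)·(5/8) = 13/16.
By Bayes' rule, P(Fit | the display) = (1/2) / (13/16) = 8/13.

8/13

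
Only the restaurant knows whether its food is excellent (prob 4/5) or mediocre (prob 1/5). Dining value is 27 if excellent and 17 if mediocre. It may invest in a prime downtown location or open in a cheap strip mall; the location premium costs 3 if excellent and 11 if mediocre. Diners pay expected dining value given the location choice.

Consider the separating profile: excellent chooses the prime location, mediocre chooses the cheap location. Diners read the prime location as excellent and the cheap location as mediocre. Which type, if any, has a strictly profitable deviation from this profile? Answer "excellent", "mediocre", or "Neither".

The prime location pays 27; the cheap location pays 17.
excellent: assigned the prime location, nets 27 − 3 = 24; deviating to the cheap location nets 17.
mediocre: assigned the cheap location, nets 17; deviating to the prime location nets 27 − 11 = 16.
Both types strictly prefer their assigned action; no profitable deviation.

Neither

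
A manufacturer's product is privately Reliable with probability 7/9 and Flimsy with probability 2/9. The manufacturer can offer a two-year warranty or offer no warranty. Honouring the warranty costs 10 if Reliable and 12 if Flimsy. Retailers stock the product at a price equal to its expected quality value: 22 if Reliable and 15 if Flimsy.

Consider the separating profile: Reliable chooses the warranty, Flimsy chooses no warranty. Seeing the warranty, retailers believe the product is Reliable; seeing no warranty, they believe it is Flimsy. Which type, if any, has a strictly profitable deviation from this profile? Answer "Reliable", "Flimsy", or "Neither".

Reliable

The warranty pays 22; no warranty pays 15.
Reliable: assigned the warranty, nets 22 − 10 = 12; deviating to no warranty nets 15.
Flimsy: assigned no warranty, nets 15; deviating to the warranty nets 22 − 12 = 10.
The Reliable type gains 3 by deviating.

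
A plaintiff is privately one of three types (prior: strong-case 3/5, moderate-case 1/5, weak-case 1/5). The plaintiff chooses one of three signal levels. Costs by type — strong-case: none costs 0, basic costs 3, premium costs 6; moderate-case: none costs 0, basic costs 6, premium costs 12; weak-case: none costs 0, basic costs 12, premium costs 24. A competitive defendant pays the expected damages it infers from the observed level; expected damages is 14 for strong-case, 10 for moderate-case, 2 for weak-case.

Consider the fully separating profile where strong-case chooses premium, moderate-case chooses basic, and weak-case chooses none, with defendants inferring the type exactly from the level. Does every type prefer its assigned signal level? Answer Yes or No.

Separating settlements: premium → 14, basic → 10, none → 2.
strong-case (assigned premium): none: 2 − 0 = 2; basic: 10 − 3 = 7; premium: 14 − 6 = 8. strong-case stays.
moderate-case (assigned basic): none: 2 − 0 = 2; basic: 10 − 6 = 4; premium: 14 − 12 = 2. moderate-case stays.
weak-case (assigned none): none: 2 − 0 = 2; basic: 10 − 12 = -2; premium: 14 − 24 = -10. weak-case stays.
Every type prefers its assigned level; separation holds.

Yes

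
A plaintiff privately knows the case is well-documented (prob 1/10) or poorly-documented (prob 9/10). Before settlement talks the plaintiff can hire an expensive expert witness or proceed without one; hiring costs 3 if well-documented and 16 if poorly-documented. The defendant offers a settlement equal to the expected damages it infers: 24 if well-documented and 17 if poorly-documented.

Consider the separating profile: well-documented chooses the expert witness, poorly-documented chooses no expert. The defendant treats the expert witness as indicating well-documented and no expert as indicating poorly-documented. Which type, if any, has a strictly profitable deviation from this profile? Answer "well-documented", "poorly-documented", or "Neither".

Neither

The expert witness pays 24; no expert pays 17.
well-documented: assigned the expert witness, nets 24 − 3 = 21; deviating to no expert nets 17.
poorly-documented: assigned no expert, nets 17; deviating to the expert witness nets 24 − 16 = 8.
Both types strictly prefer their assigned action; no profitable deviation.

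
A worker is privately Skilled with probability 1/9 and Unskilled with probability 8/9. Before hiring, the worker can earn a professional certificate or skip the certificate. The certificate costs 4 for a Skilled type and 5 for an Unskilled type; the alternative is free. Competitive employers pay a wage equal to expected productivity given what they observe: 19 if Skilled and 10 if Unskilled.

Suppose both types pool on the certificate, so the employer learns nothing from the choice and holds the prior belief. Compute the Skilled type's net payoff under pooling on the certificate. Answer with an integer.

Pooled wage = 1/9·19 + 8/9·10 = 11.
Skilled pays cost 4 for the certificate, so net payoff = 11 − 4 = 7.

7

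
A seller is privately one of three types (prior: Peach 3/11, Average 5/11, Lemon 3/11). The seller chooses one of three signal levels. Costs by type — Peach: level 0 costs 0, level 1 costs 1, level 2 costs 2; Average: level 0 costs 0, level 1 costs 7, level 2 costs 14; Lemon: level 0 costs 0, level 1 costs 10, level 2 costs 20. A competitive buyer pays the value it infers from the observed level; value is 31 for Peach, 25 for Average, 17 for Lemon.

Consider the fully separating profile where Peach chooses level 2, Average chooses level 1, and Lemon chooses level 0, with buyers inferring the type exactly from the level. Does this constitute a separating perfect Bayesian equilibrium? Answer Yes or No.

Separating prices: level 2 → 31, level 1 → 25, level 0 → 17.
Peach (assigned level 2): level 0: 17 − 0 = 17; level 1: 25 − 1 = 24; level 2: 31 − 2 = 29. Peach stays.
Average (assigned level 1): level 0: 17 − 0 = 17; level 1: 25 − 7 = 18; level 2: 31 − 14 = 17. Average stays.
Lemon (assigned level 0): level 0: 17 − 0 = 17; level 1: 25 − 10 = 15; level 2: 31 − 20 = 11. Lemon stays.
Every type prefers its assigned level; separation holds.

Yes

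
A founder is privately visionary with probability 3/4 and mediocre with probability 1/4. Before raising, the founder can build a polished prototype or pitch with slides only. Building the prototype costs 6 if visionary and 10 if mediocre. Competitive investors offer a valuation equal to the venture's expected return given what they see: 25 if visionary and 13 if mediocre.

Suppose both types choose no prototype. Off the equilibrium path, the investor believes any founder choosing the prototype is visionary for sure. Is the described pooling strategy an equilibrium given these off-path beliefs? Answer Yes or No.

Yes

On path, the investor holds the prior and pays 3/4·25 + 1/4·13 = 22. Off path (the prototype), believing visionary, it pays 25.
visionary: no prototype nets 22; the prototype nets 25 − 6 = 19. visionary stays.
mediocre: no prototype nets 22; the prototype nets 25 − 10 = 15. mediocre stays.
No type deviates, so pooling is sustained.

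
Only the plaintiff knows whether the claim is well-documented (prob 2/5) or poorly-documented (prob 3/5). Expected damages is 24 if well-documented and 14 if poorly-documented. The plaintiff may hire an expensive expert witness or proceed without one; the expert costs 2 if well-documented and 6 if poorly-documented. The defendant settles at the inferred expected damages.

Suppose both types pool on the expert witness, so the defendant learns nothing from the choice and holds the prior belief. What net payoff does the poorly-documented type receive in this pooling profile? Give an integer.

Pooled settlement = 2/5·24 + 3/5·14 = 18.
poorly-documented pays cost 6 for the expert witness, so net payoff = 18 − 6 = 12.

12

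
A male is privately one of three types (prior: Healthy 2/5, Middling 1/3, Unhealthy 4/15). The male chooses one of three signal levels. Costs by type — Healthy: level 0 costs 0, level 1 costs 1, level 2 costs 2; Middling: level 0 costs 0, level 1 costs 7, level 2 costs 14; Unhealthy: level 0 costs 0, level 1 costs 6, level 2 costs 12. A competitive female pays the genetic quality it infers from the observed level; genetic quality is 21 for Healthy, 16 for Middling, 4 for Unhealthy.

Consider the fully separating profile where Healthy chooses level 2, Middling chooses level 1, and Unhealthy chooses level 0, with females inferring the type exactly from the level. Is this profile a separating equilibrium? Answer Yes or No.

Separating mating payoffs: level 2 → 21, level 1 → 16, level 0 → 4.
Healthy (assigned level 2): level 0: 4 − 0 = 4; level 1: 16 − 1 = 15; level 2: 21 − 2 = 19. Healthy stays.
Middling (assigned level 1): level 0: 4 − 0 = 4; level 1: 16 − 7 = 9; level 2: 21 − 14 = 7. Middling stays.
Unhealthy (assigned level 0): level 0: 4 − 0 = 4; level 1: 16 − 6 = 10; level 2: 21 − 12 = 9. Unhealthy prefers level 1.
At least one type deviates; the separating profile fails.

No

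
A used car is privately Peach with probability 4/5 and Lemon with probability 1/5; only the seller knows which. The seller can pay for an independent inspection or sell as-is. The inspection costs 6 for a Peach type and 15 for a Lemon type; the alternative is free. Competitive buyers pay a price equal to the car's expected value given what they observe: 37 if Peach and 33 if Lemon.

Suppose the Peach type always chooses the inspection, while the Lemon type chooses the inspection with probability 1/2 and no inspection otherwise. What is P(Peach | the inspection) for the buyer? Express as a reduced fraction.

P(the inspection) = (4/5)·1 + (1/5)·(1/2) = 9/10.
By Bayes' rule, P(Peach | the inspection) = (4/5) / (9/10) = 8/9.

8/9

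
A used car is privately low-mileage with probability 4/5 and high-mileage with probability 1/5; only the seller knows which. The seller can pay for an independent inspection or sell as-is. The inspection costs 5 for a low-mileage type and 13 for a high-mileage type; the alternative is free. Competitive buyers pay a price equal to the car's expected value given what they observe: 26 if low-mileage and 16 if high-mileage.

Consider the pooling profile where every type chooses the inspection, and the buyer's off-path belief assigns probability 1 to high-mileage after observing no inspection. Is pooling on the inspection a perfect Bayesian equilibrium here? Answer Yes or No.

On path, the buyer holds the prior and pays 4/5·26 + 1/5·16 = 24. Off path (no inspection), believing high-mileage, it pays 16.
low-mileage: the inspection nets 24 − 5 = 19; no inspection nets 16. low-mileage stays.
high-mileage: the inspection nets 24 − 13 = 11; no inspection nets 16. high-mileage would deviate.
A type deviates, so pooling fails.

No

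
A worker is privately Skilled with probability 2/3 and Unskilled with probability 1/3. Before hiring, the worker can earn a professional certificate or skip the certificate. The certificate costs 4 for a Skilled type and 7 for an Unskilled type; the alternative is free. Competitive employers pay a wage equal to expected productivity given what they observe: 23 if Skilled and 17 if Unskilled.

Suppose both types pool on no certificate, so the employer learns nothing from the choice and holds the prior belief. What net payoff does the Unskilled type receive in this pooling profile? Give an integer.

21

Pooled wage = 2/3·23 + 1/3·17 = 21.
Unskilled pays no cost for no certificate, so net payoff = 21.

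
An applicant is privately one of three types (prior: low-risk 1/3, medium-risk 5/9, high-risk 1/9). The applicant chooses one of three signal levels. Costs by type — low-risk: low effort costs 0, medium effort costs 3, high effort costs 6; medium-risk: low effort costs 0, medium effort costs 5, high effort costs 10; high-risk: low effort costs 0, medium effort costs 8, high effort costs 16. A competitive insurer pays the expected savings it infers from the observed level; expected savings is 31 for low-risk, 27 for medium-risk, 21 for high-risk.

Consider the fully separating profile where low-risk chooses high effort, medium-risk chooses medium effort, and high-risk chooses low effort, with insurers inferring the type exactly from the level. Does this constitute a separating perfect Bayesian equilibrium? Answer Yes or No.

Yes

Separating rebates: high effort → 31, medium effort → 27, low effort → 21.
low-risk (assigned high effort): low effort: 21 − 0 = 21; medium effort: 27 − 3 = 24; high effort: 31 − 6 = 25. low-risk stays.
medium-risk (assigned medium effort): low effort: 21 − 0 = 21; medium effort: 27 − 5 = 22; high effort: 31 − 10 = 21. medium-risk stays.
high-risk (assigned low effort): low effort: 21 − 0 = 21; medium effort: 27 − 8 = 19; high effort: 31 − 16 = 15. high-risk stays.
Every type prefers its assigned level; separation holds.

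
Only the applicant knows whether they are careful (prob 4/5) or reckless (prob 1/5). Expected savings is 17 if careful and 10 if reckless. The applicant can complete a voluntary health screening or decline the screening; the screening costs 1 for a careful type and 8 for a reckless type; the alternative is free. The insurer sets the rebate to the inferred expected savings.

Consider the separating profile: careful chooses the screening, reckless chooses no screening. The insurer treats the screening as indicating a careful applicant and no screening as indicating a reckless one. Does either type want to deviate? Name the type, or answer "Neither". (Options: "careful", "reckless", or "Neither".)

The screening pays 17; no screening pays 10.
careful: assigned the screening, nets 17 − 1 = 16; deviating to no screening nets 10.
reckless: assigned no screening, nets 10; deviating to the screening nets 17 − 8 = 9.
Both types strictly prefer their assigned action; no profitable deviation.

Neither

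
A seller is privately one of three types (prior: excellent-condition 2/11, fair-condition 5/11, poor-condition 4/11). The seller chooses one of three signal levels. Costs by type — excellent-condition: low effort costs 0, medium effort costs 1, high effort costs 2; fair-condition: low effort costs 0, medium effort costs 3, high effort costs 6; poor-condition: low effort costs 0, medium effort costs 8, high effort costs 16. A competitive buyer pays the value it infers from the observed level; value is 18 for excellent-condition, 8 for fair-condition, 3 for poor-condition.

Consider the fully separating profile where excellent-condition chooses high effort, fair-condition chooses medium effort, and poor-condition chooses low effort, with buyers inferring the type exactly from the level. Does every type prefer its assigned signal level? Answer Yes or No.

Separating prices: high effort → 18, medium effort → 8, low effort → 3.
excellent-condition (assigned high effort): low effort: 3 − 0 = 3; medium effort: 8 − 1 = 7; high effort: 18 − 2 = 16. excellent-condition stays.
fair-condition (assigned medium effort): low effort: 3 − 0 = 3; medium effort: 8 − 3 = 5; high effort: 18 − 6 = 12. fair-condition prefers high effort.
poor-condition (assigned low effort): low effort: 3 − 0 = 3; medium effort: 8 − 8 = 0; high effort: 18 − 16 = 2. poor-condition stays.
At least one type deviates; the separating profile fails.

No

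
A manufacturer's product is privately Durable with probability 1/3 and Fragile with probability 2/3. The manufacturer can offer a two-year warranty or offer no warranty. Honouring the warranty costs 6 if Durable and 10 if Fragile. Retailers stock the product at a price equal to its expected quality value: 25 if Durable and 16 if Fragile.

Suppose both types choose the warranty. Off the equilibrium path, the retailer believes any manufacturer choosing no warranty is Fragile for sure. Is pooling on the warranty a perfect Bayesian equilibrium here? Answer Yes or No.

On path, the retailer holds the prior and pays 1/3·25 + 2/3·16 = 19. Off path (no warranty), believing Fragile, it pays 16.
Durable: the warranty nets 19 − 6 = 13; no warranty nets 16. Durable would deviate.
Fragile: the warranty nets 19 − 10 = 9; no warranty nets 16. Fragile would deviate.
A type deviates, so pooling fails.

No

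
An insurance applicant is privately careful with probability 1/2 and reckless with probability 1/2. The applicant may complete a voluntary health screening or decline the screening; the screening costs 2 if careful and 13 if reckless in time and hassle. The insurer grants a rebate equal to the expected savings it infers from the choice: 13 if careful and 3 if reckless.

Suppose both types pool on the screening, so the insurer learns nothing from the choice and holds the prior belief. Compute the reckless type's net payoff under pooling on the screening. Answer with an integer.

-5

Pooled rebate = 1/2·13 + 1/2·3 = 8.
reckless pays cost 13 for the screening, so net payoff = 8 − 13 = -5.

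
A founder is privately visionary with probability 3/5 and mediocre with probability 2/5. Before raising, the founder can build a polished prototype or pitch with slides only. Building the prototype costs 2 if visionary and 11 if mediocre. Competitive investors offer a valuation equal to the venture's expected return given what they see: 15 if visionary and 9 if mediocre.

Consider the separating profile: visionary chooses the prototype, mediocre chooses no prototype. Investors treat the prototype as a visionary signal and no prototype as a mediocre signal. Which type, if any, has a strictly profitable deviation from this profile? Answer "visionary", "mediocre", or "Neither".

Neither

The prototype pays 15; no prototype pays 9.
visionary: assigned the prototype, nets 15 − 2 = 13; deviating to no prototype nets 9.
mediocre: assigned no prototype, nets 9; deviating to the prototype nets 15 − 11 = 4.
Both types strictly prefer their assigned action; no profitable deviation.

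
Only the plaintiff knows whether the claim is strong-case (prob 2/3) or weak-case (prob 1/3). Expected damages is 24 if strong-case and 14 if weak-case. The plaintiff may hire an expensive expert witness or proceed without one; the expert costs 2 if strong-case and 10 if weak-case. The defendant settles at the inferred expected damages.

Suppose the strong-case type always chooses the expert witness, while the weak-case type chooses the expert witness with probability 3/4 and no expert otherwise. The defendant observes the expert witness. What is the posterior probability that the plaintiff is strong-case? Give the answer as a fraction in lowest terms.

P(the expert witness) = (2/3)·1 + (1/3)·(3/4) = 11/12.
By Bayes' rule, P(strong-case | the expert witness) = (2/3) / (11/12) = 8/11.

8/11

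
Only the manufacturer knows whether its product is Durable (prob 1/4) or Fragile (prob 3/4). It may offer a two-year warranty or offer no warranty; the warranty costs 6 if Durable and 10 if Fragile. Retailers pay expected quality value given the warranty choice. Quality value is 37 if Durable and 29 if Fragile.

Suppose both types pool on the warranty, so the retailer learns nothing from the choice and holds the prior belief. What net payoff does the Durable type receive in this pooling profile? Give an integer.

25

Pooled price = 1/4·37 + 3/4·29 = 31.
Durable pays cost 6 for the warranty, so net payoff = 31 − 6 = 25.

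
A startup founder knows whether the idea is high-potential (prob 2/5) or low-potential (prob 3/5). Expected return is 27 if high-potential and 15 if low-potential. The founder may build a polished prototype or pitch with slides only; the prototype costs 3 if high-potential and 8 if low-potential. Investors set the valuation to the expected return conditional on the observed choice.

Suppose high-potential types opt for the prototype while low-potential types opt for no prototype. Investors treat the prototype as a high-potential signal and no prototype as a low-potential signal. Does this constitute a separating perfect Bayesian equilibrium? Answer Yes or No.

Under these beliefs, the prototype earns valuation 27 and no prototype earns valuation 15.
high-potential: the prototype nets 27 − 3 = 24; no prototype nets 15. high-potential prefers the prototype.
low-potential: the prototype nets 27 − 8 = 19; no prototype nets 15. low-potential would deviate to the prototype.
low-potential has a profitable deviation, so the profile is not an equilibrium.

No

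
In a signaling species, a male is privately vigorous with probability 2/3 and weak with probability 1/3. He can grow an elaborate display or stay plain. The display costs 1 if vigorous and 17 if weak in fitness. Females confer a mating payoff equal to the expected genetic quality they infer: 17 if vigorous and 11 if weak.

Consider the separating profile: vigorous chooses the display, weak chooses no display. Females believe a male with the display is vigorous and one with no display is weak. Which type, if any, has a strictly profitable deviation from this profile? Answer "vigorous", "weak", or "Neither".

The display pays 17; no display pays 11.
vigorous: assigned the display, nets 17 − 1 = 16; deviating to no display nets 11.
weak: assigned no display, nets 11; deviating to the display nets 17 − 17 = 0.
Both types strictly prefer their assigned action; no profitable deviation.

Neither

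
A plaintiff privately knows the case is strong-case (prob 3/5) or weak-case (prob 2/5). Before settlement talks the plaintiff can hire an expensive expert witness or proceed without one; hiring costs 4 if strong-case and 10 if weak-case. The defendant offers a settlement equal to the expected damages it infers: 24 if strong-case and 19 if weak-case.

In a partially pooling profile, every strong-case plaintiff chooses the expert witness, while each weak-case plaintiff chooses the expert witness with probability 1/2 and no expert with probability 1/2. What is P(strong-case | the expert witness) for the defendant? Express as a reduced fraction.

P(the expert witness) = (3/5)·1 + (2/5)·(1/2) = 4/5.
By Bayes' rule, P(strong-case | the expert witness) = (3/5) / (4/5) = 3/4.

3/4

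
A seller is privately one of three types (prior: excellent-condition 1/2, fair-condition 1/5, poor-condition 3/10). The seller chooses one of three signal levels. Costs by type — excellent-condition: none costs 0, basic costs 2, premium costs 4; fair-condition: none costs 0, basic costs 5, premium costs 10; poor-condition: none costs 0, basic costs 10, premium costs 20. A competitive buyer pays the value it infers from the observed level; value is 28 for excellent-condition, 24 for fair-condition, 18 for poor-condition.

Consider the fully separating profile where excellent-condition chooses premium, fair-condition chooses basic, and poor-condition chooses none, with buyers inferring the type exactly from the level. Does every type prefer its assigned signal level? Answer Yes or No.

Separating prices: premium → 28, basic → 24, none → 18.
excellent-condition (assigned premium): none: 18 − 0 = 18; basic: 24 − 2 = 22; premium: 28 − 4 = 24. excellent-condition stays.
fair-condition (assigned basic): none: 18 − 0 = 18; basic: 24 − 5 = 19; premium: 28 − 10 = 18. fair-condition stays.
poor-condition (assigned none): none: 18 − 0 = 18; basic: 24 − 10 = 14; premium: 28 − 20 = 8. poor-condition stays.
Every type prefers its assigned level; separation holds.

Yes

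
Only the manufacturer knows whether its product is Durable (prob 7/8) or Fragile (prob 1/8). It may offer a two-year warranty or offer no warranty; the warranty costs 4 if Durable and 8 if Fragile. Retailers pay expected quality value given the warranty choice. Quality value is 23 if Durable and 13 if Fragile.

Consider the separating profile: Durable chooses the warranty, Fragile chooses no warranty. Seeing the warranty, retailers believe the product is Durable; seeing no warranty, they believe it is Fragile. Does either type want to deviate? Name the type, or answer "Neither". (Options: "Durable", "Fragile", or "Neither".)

The warranty pays 23; no warranty pays 13.
Durable: assigned the warranty, nets 23 − 4 = 19; deviating to no warranty nets 13.
Fragile: assigned no warranty, nets 13; deviating to the warranty nets 23 − 8 = 15.
The Fragile type gains 2 by deviating.

Fragile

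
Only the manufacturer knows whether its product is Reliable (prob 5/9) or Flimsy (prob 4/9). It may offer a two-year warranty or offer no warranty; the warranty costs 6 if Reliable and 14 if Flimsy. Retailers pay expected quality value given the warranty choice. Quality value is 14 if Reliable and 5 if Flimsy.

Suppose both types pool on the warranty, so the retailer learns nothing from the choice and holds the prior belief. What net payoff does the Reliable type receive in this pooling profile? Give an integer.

4

Pooled price = 5/9·14 + 4/9·5 = 10.
Reliable pays cost 6 for the warranty, so net payoff = 10 − 6 = 4.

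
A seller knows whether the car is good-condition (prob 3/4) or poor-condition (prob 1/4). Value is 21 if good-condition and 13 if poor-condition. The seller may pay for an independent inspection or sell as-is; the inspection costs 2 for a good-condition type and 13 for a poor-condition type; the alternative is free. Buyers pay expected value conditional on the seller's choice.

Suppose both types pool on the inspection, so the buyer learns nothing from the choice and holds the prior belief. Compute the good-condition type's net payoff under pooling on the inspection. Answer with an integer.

17

Pooled price = 3/4·21 + 1/4·13 = 19.
good-condition pays cost 2 for the inspection, so net payoff = 19 − 2 = 17.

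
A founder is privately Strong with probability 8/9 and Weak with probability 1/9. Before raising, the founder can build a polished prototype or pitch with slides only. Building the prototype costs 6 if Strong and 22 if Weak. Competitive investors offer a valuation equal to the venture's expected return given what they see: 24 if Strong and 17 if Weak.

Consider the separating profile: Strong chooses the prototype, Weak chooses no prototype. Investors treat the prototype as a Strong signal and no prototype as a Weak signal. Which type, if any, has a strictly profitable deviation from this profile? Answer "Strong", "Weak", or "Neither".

Neither

The prototype pays 24; no prototype pays 17.
Strong: assigned the prototype, nets 24 − 6 = 18; deviating to no prototype nets 17.
Weak: assigned no prototype, nets 17; deviating to the prototype nets 24 − 22 = 2.
Both types strictly prefer their assigned action; no profitable deviation.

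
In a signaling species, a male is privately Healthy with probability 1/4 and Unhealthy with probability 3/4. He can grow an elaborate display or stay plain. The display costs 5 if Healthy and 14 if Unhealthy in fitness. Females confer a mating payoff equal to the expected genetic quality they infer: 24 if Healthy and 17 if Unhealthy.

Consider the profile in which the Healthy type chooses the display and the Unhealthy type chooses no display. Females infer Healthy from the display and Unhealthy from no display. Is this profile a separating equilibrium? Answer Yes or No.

Yes

Under these beliefs, the display earns mating payoff 24 and no display earns mating payoff 17.
Healthy: the display nets 24 − 5 = 19; no display nets 17. Healthy prefers the display.
Unhealthy: the display nets 24 − 14 = 10; no display nets 17. Unhealthy prefers no display.
Neither type deviates, so the separating profile is an equilibrium.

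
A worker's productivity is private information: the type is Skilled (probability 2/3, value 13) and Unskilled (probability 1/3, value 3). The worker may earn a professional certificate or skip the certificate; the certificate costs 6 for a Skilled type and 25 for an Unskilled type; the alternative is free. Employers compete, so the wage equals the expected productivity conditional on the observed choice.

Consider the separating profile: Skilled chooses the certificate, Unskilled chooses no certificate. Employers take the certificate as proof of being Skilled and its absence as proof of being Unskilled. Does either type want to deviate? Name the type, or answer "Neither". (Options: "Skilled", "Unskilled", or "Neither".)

Neither

The certificate pays 13; no certificate pays 3.
Skilled: assigned the certificate, nets 13 − 6 = 7; deviating to no certificate nets 3.
Unskilled: assigned no certificate, nets 3; deviating to the certificate nets 13 − 25 = -12.
Both types strictly prefer their assigned action; no profitable deviation.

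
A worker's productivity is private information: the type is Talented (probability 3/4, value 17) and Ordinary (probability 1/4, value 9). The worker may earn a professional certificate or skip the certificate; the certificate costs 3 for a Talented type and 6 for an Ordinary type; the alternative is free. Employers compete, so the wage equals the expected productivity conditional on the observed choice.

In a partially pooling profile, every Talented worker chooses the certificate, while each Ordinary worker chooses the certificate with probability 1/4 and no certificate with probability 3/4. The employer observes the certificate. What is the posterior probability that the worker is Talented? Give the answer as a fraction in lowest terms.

P(the certificate) = (3/4)·1 + (1/4)·(1/4) = 13/16.
By Bayes' rule, P(Talented | the certificate) = (3/4) / (13/16) = 12/13.

12/13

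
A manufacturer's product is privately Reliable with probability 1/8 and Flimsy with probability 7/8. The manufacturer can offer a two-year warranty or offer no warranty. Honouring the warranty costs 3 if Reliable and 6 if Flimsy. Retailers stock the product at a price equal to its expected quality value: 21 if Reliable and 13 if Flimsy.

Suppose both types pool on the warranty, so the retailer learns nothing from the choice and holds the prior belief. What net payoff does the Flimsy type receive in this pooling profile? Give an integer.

Pooled price = 1/8·21 + 7/8·13 = 14.
Flimsy pays cost 6 for the warranty, so net payoff = 14 − 6 = 8.

8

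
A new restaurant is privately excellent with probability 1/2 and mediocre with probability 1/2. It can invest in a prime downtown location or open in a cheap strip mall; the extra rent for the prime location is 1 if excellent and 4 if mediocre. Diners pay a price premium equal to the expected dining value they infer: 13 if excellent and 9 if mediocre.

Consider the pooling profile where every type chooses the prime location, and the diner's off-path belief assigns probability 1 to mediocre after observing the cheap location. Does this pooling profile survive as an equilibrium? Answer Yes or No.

No

On path, the diner holds the prior and pays 1/2·13 + 1/2·9 = 11. Off path (the cheap location), believing mediocre, it pays 9.
excellent: the prime location nets 11 − 1 = 10; the cheap location nets 9. excellent stays.
mediocre: the prime location nets 11 − 4 = 7; the cheap location nets 9. mediocre would deviate.
A type deviates, so pooling fails.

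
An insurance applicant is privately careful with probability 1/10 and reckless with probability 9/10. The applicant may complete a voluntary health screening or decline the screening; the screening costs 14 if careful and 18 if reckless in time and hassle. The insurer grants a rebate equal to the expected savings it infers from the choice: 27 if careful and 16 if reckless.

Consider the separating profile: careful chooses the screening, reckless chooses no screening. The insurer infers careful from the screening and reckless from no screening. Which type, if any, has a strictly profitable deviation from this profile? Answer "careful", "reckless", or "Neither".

careful

The screening pays 27; no screening pays 16.
careful: assigned the screening, nets 27 − 14 = 13; deviating to no screening nets 16.
reckless: assigned no screening, nets 16; deviating to the screening nets 27 − 18 = 9.
The careful type gains 3 by deviating.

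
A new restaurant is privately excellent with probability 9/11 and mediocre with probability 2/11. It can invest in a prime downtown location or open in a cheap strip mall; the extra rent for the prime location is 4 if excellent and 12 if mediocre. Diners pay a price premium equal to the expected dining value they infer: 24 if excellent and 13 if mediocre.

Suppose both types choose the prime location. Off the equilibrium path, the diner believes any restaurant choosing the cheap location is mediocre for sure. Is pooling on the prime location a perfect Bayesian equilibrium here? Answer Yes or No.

No

On path, the diner holds the prior and pays 9/11·24 + 2/11·13 = 22. Off path (the cheap location), believing mediocre, it pays 13.
excellent: the prime location nets 22 − 4 = 18; the cheap location nets 13. excellent stays.
mediocre: the prime location nets 22 − 12 = 10; the cheap location nets 13. mediocre would deviate.
A type deviates, so pooling fails.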